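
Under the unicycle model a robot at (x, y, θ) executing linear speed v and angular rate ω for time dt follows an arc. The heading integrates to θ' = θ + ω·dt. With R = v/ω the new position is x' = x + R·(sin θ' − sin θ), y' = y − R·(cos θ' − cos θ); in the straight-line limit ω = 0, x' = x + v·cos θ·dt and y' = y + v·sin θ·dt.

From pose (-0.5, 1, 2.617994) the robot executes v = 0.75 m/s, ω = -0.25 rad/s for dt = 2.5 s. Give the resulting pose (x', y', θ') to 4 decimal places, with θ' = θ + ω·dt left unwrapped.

(-1.7366, 2.3688, 1.9930)

θ' = 2.6180 + -0.25·2.5 = 1.9930
R = v/ω = 0.75/-0.25 = -3.0000
x' = -0.5 + -3.0000·(sin 1.9930 − sin 2.6180) = -1.7366
y' = 1 − -3.0000·(cos 1.9930 − cos 2.6180) = 2.3688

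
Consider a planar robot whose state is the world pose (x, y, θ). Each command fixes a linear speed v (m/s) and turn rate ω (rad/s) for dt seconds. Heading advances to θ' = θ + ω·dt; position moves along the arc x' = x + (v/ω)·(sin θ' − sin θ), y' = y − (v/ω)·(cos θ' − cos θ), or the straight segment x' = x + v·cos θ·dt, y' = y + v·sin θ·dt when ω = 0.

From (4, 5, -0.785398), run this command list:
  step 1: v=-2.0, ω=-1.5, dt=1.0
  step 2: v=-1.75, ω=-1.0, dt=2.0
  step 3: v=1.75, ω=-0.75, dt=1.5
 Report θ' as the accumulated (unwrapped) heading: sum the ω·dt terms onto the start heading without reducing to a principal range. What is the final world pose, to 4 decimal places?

step 1: θ'=-2.2854 (R=1.3333) → pose (3.9357, 6.8166, -2.2854)
step 2: θ'=-4.2854 (R=1.7500) → pose (6.8504, 6.3945, -4.2854)
step 3: θ'=-5.4104 (R=-2.3333) → pose (7.1866, 8.8604, -5.4104)

(7.1866, 8.8604, -5.4104)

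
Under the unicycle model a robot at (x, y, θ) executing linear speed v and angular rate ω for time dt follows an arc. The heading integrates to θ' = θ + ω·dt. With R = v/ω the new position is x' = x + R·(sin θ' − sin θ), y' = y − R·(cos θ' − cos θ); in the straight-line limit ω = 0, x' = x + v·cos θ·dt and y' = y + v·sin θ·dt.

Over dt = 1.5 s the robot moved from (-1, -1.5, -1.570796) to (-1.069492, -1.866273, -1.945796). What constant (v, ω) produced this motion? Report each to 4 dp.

Δθ = -1.945796 − -1.570796 = -0.375000
ω = Δθ/dt = -0.375000/1.5 = -0.2500
R = −Δy/(cos θ' − cos θ) = -1.0000
v = R·ω = -1.0000·-0.2500 = 0.2500

v = 0.2500, ω = -0.2500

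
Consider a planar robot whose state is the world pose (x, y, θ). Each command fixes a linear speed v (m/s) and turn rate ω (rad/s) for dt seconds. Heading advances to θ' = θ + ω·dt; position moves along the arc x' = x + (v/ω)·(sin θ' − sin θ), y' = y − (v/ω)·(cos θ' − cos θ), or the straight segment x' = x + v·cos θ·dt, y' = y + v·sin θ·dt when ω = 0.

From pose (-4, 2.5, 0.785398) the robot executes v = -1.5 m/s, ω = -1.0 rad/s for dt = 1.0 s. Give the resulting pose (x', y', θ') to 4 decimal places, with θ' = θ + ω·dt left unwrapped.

θ' = 0.7854 + -1.0·1.0 = -0.2146
R = v/ω = -1.5/-1.0 = 1.5000
x' = -4 + 1.5000·(sin -0.2146 − sin 0.7854) = -5.3801
y' = 2.5 − 1.5000·(cos -0.2146 − cos 0.7854) = 2.0951

(-5.3801, 2.0951, -0.2146)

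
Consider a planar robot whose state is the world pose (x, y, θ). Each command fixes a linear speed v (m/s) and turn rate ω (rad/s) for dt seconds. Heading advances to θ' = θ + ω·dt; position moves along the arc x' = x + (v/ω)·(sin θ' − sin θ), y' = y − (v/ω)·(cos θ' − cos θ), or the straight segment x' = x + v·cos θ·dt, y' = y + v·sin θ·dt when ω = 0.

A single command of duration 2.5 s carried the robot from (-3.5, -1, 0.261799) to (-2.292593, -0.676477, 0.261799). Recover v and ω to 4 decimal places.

v = 0.5000, ω = 0.0000

Δθ = 0.261799 − 0.261799 = 0.000000
ω = Δθ/dt = 0.000000/2.5 = 0.0000
ω = 0 → v = (Δx·cos θ + Δy·sin θ)/dt = 0.5000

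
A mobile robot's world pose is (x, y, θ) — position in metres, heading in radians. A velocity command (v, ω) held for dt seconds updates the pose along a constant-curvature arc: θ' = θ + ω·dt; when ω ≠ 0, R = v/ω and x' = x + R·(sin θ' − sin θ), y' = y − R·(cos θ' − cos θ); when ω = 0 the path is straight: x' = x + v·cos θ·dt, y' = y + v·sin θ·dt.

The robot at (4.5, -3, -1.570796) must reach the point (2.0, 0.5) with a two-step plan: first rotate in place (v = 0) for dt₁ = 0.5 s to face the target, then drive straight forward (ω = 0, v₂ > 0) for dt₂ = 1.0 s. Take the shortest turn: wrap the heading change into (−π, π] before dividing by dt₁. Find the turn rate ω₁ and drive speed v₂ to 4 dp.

ω₁ = -5.0427, v₂ = 4.3012

heading to target = atan2(0.5−-3, 2−4.5) = 2.1910
Δθ = wrap(2.1910 − -1.5708) = -2.5213; ω₁ = Δθ/dt₁ = -5.0427
distance = √((2−4.5)² + (0.5−-3)²) = 4.3012; v₂ = distance/dt₂ = 4.3012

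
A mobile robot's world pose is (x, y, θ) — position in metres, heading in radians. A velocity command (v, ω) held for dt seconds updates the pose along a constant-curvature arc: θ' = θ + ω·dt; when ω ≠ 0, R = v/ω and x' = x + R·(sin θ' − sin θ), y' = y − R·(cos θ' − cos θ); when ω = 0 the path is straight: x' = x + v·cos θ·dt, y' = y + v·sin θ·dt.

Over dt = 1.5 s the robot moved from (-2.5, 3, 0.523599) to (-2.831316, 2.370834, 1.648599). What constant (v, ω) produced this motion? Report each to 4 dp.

Δθ = 1.648599 − 0.523599 = 1.125000
ω = Δθ/dt = 1.125000/1.5 = 0.7500
R = −Δy/(cos θ' − cos θ) = -0.6667
v = R·ω = -0.6667·0.7500 = -0.5000

v = -0.5000, ω = 0.7500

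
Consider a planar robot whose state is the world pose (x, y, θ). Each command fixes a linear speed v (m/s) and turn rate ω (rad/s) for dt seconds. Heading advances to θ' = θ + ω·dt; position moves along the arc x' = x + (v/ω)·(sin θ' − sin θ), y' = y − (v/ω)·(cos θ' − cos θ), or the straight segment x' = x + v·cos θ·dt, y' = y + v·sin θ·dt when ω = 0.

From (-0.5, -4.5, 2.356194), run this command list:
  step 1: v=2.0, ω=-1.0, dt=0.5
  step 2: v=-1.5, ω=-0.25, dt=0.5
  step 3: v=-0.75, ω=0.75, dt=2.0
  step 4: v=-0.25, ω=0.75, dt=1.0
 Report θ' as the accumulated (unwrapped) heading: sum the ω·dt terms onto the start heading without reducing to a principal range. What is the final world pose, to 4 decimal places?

step 1: θ'=1.8562 (R=-2.0000) → pose (-1.0049, -3.6489, 1.8562)
step 2: θ'=1.7312 (R=6.0000) → pose (-0.8392, -4.3798, 1.7312)
step 3: θ'=3.2312 (R=-1.0000) → pose (0.2374, -5.2161, 3.2312)
step 4: θ'=3.9812 (R=-0.3333) → pose (0.4557, -5.1067, 3.9812)

(0.4557, -5.1067, 3.9812)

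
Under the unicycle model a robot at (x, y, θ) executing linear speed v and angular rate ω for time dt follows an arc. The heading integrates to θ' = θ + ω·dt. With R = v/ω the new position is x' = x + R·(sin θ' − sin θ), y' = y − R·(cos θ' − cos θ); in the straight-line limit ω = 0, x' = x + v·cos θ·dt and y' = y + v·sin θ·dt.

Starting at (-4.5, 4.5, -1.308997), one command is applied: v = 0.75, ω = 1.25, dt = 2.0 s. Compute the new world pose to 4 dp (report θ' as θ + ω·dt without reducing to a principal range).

θ' = -1.3090 + 1.25·2.0 = 1.1910
R = v/ω = 0.75/1.25 = 0.6000
x' = -4.5 + 0.6000·(sin 1.1910 − sin -1.3090) = -3.3632
y' = 4.5 − 0.6000·(cos 1.1910 − cos -1.3090) = 4.4329

(-3.3632, 4.4329, 1.1910)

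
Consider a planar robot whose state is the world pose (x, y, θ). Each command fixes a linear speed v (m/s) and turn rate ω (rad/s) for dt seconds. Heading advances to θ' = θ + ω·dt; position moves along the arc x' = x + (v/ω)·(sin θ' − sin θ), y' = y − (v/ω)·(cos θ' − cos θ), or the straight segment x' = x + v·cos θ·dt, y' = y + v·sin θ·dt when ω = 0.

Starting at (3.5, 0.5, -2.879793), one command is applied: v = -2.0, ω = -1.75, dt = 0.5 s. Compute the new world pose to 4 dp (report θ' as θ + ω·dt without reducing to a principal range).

θ' = -2.8798 + -1.75·0.5 = -3.7548
R = v/ω = -2.0/-1.75 = 1.1429
x' = 3.5 + 1.1429·(sin -3.7548 − sin -2.8798) = 4.4535
y' = 0.5 − 1.1429·(cos -3.7548 − cos -2.8798) = 0.3307

(4.4535, 0.3307, -3.7548)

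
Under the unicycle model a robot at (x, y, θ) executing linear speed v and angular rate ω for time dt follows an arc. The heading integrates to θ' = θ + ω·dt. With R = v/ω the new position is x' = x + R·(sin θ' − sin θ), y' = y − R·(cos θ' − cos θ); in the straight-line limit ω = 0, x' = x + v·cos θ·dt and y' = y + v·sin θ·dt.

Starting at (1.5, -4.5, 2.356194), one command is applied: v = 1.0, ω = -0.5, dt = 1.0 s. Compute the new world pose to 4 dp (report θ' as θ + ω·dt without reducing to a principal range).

θ' = 2.3562 + -0.5·1.0 = 1.8562
R = v/ω = 1.0/-0.5 = -2.0000
x' = 1.5 + -2.0000·(sin 1.8562 − sin 2.3562) = 0.9951
y' = -4.5 − -2.0000·(cos 1.8562 − cos 2.3562) = -3.6489

(0.9951, -3.6489, 1.8562)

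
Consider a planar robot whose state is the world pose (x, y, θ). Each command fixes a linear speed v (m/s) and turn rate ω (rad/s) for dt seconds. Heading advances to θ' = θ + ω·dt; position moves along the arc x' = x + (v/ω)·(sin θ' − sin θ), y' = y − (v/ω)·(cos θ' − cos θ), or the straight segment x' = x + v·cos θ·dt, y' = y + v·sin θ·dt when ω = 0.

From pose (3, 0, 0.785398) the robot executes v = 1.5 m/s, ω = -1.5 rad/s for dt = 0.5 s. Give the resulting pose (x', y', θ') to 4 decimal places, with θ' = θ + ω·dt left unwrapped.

(3.6717, 0.2923, 0.0354)

θ' = 0.7854 + -1.5·0.5 = 0.0354
R = v/ω = 1.5/-1.5 = -1.0000
x' = 3 + -1.0000·(sin 0.0354 − sin 0.7854) = 3.6717
y' = 0 − -1.0000·(cos 0.0354 − cos 0.7854) = 0.2923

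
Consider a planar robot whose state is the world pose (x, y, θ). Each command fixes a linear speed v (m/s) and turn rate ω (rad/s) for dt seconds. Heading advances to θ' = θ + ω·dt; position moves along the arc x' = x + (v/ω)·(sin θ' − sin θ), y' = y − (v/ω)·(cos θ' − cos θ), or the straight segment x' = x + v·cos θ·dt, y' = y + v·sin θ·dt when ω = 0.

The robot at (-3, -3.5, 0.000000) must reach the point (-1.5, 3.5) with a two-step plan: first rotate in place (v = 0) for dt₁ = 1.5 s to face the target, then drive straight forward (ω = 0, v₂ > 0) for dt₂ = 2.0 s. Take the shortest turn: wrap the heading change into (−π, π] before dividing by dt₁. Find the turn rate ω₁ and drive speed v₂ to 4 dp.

heading to target = atan2(3.5−-3.5, -1.5−-3) = 1.3597
Δθ = wrap(1.3597 − 0.0000) = 1.3597; ω₁ = Δθ/dt₁ = 0.9065
distance = √((-1.5−-3)² + (3.5−-3.5)²) = 7.1589; v₂ = distance/dt₂ = 3.5795

ω₁ = 0.9065, v₂ = 3.5795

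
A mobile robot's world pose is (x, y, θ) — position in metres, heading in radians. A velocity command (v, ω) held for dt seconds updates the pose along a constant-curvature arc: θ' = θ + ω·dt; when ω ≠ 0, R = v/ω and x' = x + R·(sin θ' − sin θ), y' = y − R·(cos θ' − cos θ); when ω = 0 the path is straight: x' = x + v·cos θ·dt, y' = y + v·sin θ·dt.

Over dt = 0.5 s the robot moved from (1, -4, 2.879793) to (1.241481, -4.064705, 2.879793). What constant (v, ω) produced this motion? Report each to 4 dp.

v = -0.5000, ω = 0.0000

Δθ = 2.879793 − 2.879793 = 0.000000
ω = Δθ/dt = 0.000000/0.5 = 0.0000
ω = 0 → v = (Δx·cos θ + Δy·sin θ)/dt = -0.5000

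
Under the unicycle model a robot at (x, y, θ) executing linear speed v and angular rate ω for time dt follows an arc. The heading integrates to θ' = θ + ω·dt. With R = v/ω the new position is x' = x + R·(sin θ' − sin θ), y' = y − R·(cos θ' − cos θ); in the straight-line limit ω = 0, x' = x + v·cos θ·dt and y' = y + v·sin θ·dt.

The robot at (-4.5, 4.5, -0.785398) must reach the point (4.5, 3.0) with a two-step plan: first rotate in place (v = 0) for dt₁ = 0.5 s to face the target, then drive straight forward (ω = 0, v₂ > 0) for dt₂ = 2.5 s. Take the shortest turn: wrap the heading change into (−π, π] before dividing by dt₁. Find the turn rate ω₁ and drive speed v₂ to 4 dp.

ω₁ = 1.2405, v₂ = 3.6497

heading to target = atan2(3−4.5, 4.5−-4.5) = -0.1651
Δθ = wrap(-0.1651 − -0.7854) = 0.6202; ω₁ = Δθ/dt₁ = 1.2405
distance = √((4.5−-4.5)² + (3−4.5)²) = 9.1241; v₂ = distance/dt₂ = 3.6497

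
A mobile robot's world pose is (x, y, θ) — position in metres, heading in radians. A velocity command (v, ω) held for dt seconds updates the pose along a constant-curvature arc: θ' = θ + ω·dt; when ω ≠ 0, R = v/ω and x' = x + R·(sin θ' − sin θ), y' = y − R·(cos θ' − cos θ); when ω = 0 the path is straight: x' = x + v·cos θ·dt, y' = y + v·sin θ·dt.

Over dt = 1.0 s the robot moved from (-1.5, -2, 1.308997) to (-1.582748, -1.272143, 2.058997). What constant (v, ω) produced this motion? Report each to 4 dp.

v = 0.7500, ω = 0.7500

Δθ = 2.058997 − 1.308997 = 0.750000
ω = Δθ/dt = 0.750000/1.0 = 0.7500
R = −Δy/(cos θ' − cos θ) = 1.0000
v = R·ω = 1.0000·0.7500 = 0.7500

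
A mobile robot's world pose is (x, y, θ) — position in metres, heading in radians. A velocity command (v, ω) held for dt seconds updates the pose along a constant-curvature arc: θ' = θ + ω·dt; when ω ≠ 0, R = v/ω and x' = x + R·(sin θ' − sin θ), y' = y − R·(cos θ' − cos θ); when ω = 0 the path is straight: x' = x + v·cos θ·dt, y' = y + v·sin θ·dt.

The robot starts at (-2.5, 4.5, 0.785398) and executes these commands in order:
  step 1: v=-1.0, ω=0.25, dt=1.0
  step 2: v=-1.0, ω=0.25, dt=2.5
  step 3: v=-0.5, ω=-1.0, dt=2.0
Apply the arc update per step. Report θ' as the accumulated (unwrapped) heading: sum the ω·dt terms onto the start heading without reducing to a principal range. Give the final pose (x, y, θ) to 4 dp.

step 1: θ'=1.0354 (R=-4.0000) → pose (-3.1118, 3.7123, 1.0354)
step 2: θ'=1.6604 (R=-4.0000) → pose (-3.6555, 1.3136, 1.6604)
step 3: θ'=-0.3396 (R=0.5000) → pose (-4.3201, 0.7975, -0.3396)

(-4.3201, 0.7975, -0.3396)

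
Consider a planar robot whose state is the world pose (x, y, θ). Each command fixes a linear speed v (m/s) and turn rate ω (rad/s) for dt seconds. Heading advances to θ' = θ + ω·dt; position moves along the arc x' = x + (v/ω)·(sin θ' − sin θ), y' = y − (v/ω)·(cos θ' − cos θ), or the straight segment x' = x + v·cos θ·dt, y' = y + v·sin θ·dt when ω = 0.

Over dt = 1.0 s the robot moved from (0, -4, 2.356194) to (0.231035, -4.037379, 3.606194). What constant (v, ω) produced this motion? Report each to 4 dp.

Δθ = 3.606194 − 2.356194 = 1.250000
ω = Δθ/dt = 1.250000/1.0 = 1.2500
R = Δx/(sin θ' − sin θ) = -0.2000
v = R·ω = -0.2000·1.2500 = -0.2500

v = -0.2500, ω = 1.2500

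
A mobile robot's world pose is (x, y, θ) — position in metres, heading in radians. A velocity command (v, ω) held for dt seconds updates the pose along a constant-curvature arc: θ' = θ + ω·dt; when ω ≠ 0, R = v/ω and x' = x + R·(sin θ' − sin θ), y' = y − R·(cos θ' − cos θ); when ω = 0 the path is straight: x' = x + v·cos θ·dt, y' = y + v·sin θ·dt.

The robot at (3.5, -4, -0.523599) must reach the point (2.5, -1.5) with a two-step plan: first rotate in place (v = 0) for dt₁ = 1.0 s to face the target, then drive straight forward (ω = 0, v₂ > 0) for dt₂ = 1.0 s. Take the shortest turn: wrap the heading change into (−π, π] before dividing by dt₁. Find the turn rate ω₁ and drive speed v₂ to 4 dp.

heading to target = atan2(-1.5−-4, 2.5−3.5) = 1.9513
Δθ = wrap(1.9513 − -0.5236) = 2.4749; ω₁ = Δθ/dt₁ = 2.4749
distance = √((2.5−3.5)² + (-1.5−-4)²) = 2.6926; v₂ = distance/dt₂ = 2.6926

ω₁ = 2.4749, v₂ = 2.6926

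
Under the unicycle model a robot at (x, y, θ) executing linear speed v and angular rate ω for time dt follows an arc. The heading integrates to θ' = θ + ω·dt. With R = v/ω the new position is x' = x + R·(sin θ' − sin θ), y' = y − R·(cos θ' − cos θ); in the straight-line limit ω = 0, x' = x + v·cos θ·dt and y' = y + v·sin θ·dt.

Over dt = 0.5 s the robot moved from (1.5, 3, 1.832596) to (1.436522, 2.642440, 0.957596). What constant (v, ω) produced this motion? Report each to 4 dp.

Δθ = 0.957596 − 1.832596 = -0.875000
ω = Δθ/dt = -0.875000/0.5 = -1.7500
R = −Δy/(cos θ' − cos θ) = 0.4286
v = R·ω = 0.4286·-1.7500 = -0.7500

v = -0.7500, ω = -1.7500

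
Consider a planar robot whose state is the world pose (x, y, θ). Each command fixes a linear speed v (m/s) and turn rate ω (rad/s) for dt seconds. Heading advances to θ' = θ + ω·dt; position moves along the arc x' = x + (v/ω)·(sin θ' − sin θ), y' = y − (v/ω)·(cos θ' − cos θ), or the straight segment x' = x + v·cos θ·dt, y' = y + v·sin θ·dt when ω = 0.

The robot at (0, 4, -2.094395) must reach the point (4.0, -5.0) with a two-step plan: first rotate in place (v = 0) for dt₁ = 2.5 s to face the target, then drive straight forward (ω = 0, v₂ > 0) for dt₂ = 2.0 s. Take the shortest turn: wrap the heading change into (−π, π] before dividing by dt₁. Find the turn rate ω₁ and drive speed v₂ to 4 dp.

ω₁ = 0.3767, v₂ = 4.9244

heading to target = atan2(-5−4, 4−0) = -1.1526
Δθ = wrap(-1.1526 − -2.0944) = 0.9418; ω₁ = Δθ/dt₁ = 0.3767
distance = √((4−0)² + (-5−4)²) = 9.8489; v₂ = distance/dt₂ = 4.9244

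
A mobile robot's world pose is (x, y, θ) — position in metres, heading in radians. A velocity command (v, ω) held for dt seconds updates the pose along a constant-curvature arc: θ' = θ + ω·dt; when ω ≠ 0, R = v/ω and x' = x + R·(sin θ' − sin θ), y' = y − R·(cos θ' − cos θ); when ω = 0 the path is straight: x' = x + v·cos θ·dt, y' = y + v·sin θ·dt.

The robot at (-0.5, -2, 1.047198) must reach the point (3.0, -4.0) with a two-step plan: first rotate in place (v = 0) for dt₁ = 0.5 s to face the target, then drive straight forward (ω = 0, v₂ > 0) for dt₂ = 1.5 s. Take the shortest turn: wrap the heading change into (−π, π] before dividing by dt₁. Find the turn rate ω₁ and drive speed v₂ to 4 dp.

ω₁ = -3.1327, v₂ = 2.6874

heading to target = atan2(-4−-2, 3−-0.5) = -0.5191
Δθ = wrap(-0.5191 − 1.0472) = -1.5663; ω₁ = Δθ/dt₁ = -3.1327
distance = √((3−-0.5)² + (-4−-2)²) = 4.0311; v₂ = distance/dt₂ = 2.6874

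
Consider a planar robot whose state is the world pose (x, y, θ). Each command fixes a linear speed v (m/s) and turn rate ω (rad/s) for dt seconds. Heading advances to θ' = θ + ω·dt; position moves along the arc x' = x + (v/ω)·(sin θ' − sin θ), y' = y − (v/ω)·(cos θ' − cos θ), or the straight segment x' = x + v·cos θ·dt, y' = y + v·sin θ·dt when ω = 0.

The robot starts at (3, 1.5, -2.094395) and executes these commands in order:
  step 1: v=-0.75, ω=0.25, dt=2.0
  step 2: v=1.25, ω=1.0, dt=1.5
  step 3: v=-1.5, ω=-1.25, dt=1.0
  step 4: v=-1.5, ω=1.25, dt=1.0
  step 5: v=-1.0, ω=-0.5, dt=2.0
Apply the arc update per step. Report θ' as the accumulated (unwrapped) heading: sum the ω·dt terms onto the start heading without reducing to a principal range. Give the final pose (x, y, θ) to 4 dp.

step 1: θ'=-1.5944 (R=-3.0000) → pose (3.4011, 2.9292, -1.5944)
step 2: θ'=-0.0944 (R=1.2500) → pose (4.5329, 1.6553, -0.0944)
step 3: θ'=-1.3444 (R=1.2000) → pose (3.4767, 2.5806, -1.3444)
step 4: θ'=-0.0944 (R=-1.2000) → pose (2.4204, 3.5059, -0.0944)
step 5: θ'=-1.0944 (R=2.0000) → pose (0.8316, 4.5798, -1.0944)

(0.8316, 4.5798, -1.0944)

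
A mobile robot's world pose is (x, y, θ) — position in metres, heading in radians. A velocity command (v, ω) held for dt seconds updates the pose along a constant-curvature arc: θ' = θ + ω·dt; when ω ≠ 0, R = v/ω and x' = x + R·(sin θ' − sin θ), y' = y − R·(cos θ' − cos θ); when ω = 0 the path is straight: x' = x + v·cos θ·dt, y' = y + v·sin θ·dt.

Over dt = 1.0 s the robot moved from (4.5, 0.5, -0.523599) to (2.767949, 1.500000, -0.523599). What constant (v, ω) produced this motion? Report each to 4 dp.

Δθ = -0.523599 − -0.523599 = 0.000000
ω = Δθ/dt = 0.000000/1.0 = 0.0000
ω = 0 → v = (Δx·cos θ + Δy·sin θ)/dt = -2.0000

v = -2.0000, ω = 0.0000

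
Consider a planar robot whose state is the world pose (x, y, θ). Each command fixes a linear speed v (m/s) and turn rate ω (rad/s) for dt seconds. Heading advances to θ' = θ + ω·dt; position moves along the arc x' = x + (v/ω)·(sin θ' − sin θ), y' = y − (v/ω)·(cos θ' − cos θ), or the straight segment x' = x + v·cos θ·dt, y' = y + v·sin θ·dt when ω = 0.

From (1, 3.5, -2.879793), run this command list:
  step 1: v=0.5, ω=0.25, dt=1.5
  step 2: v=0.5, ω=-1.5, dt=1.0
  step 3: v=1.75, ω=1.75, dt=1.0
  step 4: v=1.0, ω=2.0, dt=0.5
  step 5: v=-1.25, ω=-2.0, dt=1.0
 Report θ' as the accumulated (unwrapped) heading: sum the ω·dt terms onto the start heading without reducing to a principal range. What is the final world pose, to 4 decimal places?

(-1.0812, 3.5533, -3.2548)

step 1: θ'=-2.5048 (R=2.0000) → pose (0.3284, 3.1762, -2.5048)
step 2: θ'=-4.0048 (R=-0.3333) → pose (-0.1231, 3.2275, -4.0048)
step 3: θ'=-2.2548 (R=1.0000) → pose (-1.6581, 3.2094, -2.2548)
step 4: θ'=-1.2548 (R=0.5000) → pose (-1.7458, 2.7380, -1.2548)
step 5: θ'=-3.2548 (R=0.6250) → pose (-1.0812, 3.5533, -3.2548)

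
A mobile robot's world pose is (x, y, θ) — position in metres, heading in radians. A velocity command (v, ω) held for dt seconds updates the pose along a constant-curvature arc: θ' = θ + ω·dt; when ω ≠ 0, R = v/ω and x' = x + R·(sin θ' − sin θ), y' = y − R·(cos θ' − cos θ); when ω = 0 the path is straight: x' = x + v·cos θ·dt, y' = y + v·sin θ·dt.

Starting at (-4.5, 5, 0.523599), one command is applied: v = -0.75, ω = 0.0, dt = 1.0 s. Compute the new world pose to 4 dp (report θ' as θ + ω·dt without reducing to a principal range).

θ' = 0.5236 + 0.0·1.0 = 0.5236
ω = 0 → straight: x' = -4.5 + -0.75·cos(0.5236)·1.0 = -5.1495
y' = 5 + -0.75·sin(0.5236)·1.0 = 4.6250

(-5.1495, 4.6250, 0.5236)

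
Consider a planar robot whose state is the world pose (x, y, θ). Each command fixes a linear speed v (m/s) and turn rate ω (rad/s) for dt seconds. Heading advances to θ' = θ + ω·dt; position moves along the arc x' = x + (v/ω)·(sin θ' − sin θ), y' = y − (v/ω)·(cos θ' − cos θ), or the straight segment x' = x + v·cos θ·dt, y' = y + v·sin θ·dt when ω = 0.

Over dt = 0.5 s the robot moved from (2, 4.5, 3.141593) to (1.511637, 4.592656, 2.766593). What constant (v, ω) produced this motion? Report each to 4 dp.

v = 1.0000, ω = -0.7500

Δθ = 2.766593 − 3.141593 = -0.375000
ω = Δθ/dt = -0.375000/0.5 = -0.7500
R = Δx/(sin θ' − sin θ) = -1.3333
v = R·ω = -1.3333·-0.7500 = 1.0000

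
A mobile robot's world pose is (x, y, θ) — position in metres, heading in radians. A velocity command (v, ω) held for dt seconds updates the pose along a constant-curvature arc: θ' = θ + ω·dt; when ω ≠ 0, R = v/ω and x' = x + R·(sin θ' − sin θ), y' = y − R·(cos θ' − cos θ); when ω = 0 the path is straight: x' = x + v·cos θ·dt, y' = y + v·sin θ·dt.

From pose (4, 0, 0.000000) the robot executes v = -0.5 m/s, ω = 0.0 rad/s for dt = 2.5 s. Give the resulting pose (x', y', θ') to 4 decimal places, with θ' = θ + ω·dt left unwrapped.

θ' = 0.0000 + 0.0·2.5 = 0.0000
ω = 0 → straight: x' = 4 + -0.5·cos(0.0000)·2.5 = 2.7500
y' = 0 + -0.5·sin(0.0000)·2.5 = 0.0000

(2.7500, 0.0000, 0.0000)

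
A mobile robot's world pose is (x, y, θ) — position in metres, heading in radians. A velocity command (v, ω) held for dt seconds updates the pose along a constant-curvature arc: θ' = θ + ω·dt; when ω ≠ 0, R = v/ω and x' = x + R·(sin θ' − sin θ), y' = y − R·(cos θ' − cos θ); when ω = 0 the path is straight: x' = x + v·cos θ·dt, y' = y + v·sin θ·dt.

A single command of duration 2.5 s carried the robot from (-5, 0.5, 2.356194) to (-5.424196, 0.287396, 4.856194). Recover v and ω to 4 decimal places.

v = 0.2500, ω = 1.0000

Δθ = 4.856194 − 2.356194 = 2.500000
ω = Δθ/dt = 2.500000/2.5 = 1.0000
R = Δx/(sin θ' − sin θ) = 0.2500
v = R·ω = 0.2500·1.0000 = 0.2500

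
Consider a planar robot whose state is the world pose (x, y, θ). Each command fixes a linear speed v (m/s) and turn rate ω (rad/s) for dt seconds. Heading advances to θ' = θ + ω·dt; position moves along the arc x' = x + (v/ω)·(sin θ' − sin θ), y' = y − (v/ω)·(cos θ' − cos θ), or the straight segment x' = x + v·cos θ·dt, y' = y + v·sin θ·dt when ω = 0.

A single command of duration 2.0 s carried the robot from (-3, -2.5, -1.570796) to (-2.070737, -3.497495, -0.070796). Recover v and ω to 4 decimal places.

Δθ = -0.070796 − -1.570796 = 1.500000
ω = Δθ/dt = 1.500000/2.0 = 0.7500
R = −Δy/(cos θ' − cos θ) = 1.0000
v = R·ω = 1.0000·0.7500 = 0.7500

v = 0.7500, ω = 0.7500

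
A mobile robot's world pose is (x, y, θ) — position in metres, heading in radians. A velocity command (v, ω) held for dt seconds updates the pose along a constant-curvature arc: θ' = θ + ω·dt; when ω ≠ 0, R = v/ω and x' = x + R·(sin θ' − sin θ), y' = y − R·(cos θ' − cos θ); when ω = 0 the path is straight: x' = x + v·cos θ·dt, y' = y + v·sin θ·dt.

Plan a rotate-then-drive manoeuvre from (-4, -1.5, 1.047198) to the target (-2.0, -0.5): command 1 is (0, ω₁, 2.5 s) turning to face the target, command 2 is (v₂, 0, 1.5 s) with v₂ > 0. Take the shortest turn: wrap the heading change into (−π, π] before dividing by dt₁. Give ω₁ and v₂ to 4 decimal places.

ω₁ = -0.2334, v₂ = 1.4907

heading to target = atan2(-0.5−-1.5, -2−-4) = 0.4636
Δθ = wrap(0.4636 − 1.0472) = -0.5836; ω₁ = Δθ/dt₁ = -0.2334
distance = √((-2−-4)² + (-0.5−-1.5)²) = 2.2361; v₂ = distance/dt₂ = 1.4907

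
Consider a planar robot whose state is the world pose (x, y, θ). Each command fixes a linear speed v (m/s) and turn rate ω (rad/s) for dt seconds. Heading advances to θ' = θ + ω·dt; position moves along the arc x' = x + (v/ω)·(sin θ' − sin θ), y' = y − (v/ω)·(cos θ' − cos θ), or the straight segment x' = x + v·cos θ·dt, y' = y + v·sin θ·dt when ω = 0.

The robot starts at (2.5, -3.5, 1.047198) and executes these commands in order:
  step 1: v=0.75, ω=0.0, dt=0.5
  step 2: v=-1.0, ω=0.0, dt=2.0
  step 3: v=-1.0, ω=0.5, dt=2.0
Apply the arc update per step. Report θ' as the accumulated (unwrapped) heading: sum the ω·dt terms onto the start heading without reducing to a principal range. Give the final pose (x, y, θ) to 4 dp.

(1.6423, -6.8245, 2.0472)

step 1: θ'=1.0472 (straight) → pose (2.6875, -3.1752, 1.0472)
step 2: θ'=1.0472 (straight) → pose (1.6875, -4.9073, 1.0472)
step 3: θ'=2.0472 (R=-2.0000) → pose (1.6423, -6.8245, 2.0472)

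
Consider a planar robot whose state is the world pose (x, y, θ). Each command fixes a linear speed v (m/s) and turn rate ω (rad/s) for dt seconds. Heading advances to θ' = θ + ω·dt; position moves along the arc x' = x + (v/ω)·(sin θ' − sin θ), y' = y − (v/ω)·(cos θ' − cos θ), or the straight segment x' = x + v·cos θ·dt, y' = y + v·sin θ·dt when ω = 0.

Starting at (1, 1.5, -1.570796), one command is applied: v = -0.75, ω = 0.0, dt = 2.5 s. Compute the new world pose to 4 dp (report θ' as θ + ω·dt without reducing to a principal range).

θ' = -1.5708 + 0.0·2.5 = -1.5708
ω = 0 → straight: x' = 1 + -0.75·cos(-1.5708)·2.5 = 1.0000
y' = 1.5 + -0.75·sin(-1.5708)·2.5 = 3.3750

(1.0000, 3.3750, -1.5708)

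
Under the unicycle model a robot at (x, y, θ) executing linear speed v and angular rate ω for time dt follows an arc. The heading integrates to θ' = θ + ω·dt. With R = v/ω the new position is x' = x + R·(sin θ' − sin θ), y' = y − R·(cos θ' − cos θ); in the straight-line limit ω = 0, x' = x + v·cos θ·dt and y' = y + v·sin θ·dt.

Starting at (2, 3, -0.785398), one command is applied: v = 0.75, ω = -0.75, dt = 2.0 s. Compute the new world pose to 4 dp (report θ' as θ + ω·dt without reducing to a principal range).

(2.0482, 1.6376, -2.2854)

θ' = -0.7854 + -0.75·2.0 = -2.2854
R = v/ω = 0.75/-0.75 = -1.0000
x' = 2 + -1.0000·(sin -2.2854 − sin -0.7854) = 2.0482
y' = 3 − -1.0000·(cos -2.2854 − cos -0.7854) = 1.6376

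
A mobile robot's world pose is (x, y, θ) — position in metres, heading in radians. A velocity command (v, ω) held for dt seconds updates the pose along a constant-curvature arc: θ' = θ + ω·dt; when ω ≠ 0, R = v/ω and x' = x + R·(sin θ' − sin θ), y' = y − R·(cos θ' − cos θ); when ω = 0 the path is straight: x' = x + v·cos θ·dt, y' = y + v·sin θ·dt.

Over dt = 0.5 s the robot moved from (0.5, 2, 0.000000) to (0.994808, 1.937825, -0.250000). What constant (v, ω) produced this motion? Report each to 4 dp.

Δθ = -0.250000 − 0.000000 = -0.250000
ω = Δθ/dt = -0.250000/0.5 = -0.5000
R = Δx/(sin θ' − sin θ) = -2.0000
v = R·ω = -2.0000·-0.5000 = 1.0000

v = 1.0000, ω = -0.5000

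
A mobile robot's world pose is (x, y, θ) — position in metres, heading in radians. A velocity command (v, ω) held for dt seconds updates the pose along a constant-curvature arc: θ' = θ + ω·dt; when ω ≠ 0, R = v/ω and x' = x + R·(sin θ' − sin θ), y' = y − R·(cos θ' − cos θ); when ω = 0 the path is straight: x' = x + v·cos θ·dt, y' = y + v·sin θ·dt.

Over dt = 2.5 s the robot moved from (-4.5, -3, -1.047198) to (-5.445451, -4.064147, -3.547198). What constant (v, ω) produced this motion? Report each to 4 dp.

Δθ = -3.547198 − -1.047198 = -2.500000
ω = Δθ/dt = -2.500000/2.5 = -1.0000
R = −Δy/(cos θ' − cos θ) = -0.7500
v = R·ω = -0.7500·-1.0000 = 0.7500

v = 0.7500, ω = -1.0000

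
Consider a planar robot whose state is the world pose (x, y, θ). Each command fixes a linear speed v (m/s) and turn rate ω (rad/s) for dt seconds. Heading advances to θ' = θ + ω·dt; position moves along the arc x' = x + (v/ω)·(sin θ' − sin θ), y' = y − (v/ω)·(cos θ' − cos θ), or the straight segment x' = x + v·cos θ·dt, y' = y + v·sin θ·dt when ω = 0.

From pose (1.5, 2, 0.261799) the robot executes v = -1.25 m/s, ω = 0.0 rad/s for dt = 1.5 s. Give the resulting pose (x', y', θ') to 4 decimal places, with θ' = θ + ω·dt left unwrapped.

(-0.3111, 1.5147, 0.2618)

θ' = 0.2618 + 0.0·1.5 = 0.2618
ω = 0 → straight: x' = 1.5 + -1.25·cos(0.2618)·1.5 = -0.3111
y' = 2 + -1.25·sin(0.2618)·1.5 = 1.5147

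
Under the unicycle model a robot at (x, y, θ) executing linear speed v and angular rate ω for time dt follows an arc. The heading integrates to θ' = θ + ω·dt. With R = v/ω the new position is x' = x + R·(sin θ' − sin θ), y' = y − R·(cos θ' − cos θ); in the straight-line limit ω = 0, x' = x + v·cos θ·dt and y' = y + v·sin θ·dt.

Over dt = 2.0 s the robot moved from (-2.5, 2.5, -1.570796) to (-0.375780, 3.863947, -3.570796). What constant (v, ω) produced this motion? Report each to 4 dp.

Δθ = -3.570796 − -1.570796 = -2.000000
ω = Δθ/dt = -2.000000/2.0 = -1.0000
R = Δx/(sin θ' − sin θ) = 1.5000
v = R·ω = 1.5000·-1.0000 = -1.5000

v = -1.5000, ω = -1.0000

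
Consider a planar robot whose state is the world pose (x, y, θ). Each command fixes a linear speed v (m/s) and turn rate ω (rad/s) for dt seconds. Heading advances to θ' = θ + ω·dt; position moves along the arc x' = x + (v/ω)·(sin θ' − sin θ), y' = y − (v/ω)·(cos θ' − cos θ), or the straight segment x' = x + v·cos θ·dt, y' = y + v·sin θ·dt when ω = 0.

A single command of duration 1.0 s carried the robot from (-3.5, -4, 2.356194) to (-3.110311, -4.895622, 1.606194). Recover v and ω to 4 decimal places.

v = -1.0000, ω = -0.7500

Δθ = 1.606194 − 2.356194 = -0.750000
ω = Δθ/dt = -0.750000/1.0 = -0.7500
R = −Δy/(cos θ' − cos θ) = 1.3333
v = R·ω = 1.3333·-0.7500 = -1.0000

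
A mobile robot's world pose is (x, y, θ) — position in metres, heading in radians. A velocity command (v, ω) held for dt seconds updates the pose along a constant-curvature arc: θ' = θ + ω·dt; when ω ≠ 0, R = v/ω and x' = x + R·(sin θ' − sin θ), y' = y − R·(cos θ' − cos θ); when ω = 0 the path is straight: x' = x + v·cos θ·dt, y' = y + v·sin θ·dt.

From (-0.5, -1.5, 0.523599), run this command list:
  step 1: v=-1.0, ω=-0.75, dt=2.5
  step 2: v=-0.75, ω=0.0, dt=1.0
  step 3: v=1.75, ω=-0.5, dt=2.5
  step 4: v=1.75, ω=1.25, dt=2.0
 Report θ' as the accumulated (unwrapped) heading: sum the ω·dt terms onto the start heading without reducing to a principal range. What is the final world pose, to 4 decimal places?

(-3.6690, -6.2603, -0.1014)

step 1: θ'=-1.3514 (R=1.3333) → pose (-2.4680, -0.6355, -1.3514)
step 2: θ'=-1.3514 (straight) → pose (-2.6313, 0.0965, -1.3514)
step 3: θ'=-2.6014 (R=-3.5000) → pose (-4.2473, -3.6668, -2.6014)
step 4: θ'=-0.1014 (R=1.4000) → pose (-3.6690, -6.2603, -0.1014)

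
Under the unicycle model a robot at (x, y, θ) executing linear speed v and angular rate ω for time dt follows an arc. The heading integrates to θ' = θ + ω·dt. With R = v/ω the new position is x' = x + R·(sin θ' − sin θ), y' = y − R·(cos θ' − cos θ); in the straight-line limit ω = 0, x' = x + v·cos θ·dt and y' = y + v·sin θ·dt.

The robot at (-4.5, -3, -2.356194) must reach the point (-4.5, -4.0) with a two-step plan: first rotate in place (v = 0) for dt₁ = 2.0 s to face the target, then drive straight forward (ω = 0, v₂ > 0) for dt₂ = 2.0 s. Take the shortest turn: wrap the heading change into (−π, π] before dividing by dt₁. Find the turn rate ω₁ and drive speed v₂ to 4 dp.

ω₁ = 0.3927, v₂ = 0.5000

heading to target = atan2(-4−-3, -4.5−-4.5) = -1.5708
Δθ = wrap(-1.5708 − -2.3562) = 0.7854; ω₁ = Δθ/dt₁ = 0.3927
distance = √((-4.5−-4.5)² + (-4−-3)²) = 1.0000; v₂ = distance/dt₂ = 0.5000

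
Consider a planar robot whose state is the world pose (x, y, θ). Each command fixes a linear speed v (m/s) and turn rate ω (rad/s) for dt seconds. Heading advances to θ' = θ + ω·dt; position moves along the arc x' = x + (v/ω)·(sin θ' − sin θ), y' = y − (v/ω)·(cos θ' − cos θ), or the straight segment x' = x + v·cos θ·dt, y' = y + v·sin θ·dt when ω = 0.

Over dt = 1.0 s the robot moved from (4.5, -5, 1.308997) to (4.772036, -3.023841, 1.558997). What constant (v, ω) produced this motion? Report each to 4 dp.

Δθ = 1.558997 − 1.308997 = 0.250000
ω = Δθ/dt = 0.250000/1.0 = 0.2500
R = −Δy/(cos θ' − cos θ) = 8.0000
v = R·ω = 8.0000·0.2500 = 2.0000

v = 2.0000, ω = 0.2500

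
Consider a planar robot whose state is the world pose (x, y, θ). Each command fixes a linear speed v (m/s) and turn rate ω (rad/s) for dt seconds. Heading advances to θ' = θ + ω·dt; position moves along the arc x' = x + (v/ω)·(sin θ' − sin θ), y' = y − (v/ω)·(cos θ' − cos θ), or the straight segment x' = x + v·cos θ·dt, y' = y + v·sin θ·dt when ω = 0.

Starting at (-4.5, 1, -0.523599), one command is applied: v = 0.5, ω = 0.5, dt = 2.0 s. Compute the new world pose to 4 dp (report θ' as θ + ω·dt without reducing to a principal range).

θ' = -0.5236 + 0.5·2.0 = 0.4764
R = v/ω = 0.5/0.5 = 1.0000
x' = -4.5 + 1.0000·(sin 0.4764 − sin -0.5236) = -3.5414
y' = 1 − 1.0000·(cos 0.4764 − cos -0.5236) = 0.9774

(-3.5414, 0.9774, 0.4764)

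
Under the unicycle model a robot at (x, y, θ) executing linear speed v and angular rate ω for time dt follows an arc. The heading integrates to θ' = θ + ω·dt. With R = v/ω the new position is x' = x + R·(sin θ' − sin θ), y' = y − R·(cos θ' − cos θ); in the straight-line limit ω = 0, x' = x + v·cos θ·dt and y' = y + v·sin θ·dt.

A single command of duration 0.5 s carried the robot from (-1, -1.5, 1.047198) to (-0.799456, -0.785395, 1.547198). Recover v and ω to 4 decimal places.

v = 1.5000, ω = 1.0000

Δθ = 1.547198 − 1.047198 = 0.500000
ω = Δθ/dt = 0.500000/0.5 = 1.0000
R = −Δy/(cos θ' − cos θ) = 1.5000
v = R·ω = 1.5000·1.0000 = 1.5000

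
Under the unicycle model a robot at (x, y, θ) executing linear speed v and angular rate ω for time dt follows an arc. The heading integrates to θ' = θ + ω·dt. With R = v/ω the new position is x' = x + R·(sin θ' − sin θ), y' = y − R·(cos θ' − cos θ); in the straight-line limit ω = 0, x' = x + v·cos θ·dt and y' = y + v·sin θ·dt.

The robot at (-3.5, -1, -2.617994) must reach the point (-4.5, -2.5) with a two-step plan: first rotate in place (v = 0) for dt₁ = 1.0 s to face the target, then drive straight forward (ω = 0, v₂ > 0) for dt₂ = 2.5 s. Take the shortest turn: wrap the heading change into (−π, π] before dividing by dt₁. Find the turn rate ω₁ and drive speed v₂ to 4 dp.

heading to target = atan2(-2.5−-1, -4.5−-3.5) = -2.1588
Δθ = wrap(-2.1588 − -2.6180) = 0.4592; ω₁ = Δθ/dt₁ = 0.4592
distance = √((-4.5−-3.5)² + (-2.5−-1)²) = 1.8028; v₂ = distance/dt₂ = 0.7211

ω₁ = 0.4592, v₂ = 0.7211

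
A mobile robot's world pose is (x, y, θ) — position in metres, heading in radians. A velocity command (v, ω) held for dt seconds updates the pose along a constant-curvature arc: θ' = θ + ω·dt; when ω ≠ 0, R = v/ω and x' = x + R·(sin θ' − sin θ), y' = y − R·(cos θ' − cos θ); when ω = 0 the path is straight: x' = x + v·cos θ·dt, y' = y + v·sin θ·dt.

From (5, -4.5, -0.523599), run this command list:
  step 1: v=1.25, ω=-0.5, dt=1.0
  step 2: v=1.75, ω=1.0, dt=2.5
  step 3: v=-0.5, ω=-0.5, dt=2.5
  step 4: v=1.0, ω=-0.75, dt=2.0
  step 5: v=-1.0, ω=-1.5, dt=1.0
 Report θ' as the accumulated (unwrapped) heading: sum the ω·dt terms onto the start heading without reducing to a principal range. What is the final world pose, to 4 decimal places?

(10.3224, -5.5906, -2.7736)

step 1: θ'=-1.0236 (R=-2.5000) → pose (5.8850, -5.3643, -1.0236)
step 2: θ'=1.4764 (R=1.7500) → pose (9.1216, -4.6188, 1.4764)
step 3: θ'=0.2264 (R=1.0000) → pose (8.3506, -5.4990, 0.2264)
step 4: θ'=-1.2736 (R=-1.3333) → pose (9.9248, -6.4078, -1.2736)
step 5: θ'=-2.7736 (R=0.6667) → pose (10.3224, -5.5906, -2.7736)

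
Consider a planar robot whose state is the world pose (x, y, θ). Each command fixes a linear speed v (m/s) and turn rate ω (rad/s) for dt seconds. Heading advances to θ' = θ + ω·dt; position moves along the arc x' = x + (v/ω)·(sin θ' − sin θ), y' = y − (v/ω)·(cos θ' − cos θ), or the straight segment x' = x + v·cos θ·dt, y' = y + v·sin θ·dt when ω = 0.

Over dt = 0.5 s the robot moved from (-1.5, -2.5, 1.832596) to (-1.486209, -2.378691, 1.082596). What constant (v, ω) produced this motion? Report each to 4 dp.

v = 0.2500, ω = -1.5000

Δθ = 1.082596 − 1.832596 = -0.750000
ω = Δθ/dt = -0.750000/0.5 = -1.5000
R = −Δy/(cos θ' − cos θ) = -0.1667
v = R·ω = -0.1667·-1.5000 = 0.2500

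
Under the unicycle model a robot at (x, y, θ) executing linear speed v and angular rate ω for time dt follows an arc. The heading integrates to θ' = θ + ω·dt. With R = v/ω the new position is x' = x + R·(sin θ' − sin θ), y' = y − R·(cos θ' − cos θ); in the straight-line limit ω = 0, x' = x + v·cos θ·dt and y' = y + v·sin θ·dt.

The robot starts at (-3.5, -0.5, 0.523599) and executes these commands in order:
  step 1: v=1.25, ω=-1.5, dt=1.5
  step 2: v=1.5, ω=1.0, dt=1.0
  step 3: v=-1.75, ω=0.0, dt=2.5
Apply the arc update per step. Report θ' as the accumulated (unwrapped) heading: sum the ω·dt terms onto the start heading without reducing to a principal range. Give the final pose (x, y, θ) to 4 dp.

(-5.0451, 0.2011, -0.7264)

step 1: θ'=-1.7264 (R=-0.8333) → pose (-2.2601, -1.3508, -1.7264)
step 2: θ'=-0.7264 (R=1.5000) → pose (-1.7745, -2.7047, -0.7264)
step 3: θ'=-0.7264 (straight) → pose (-5.0451, 0.2011, -0.7264)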